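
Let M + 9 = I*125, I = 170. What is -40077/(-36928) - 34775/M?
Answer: -432895643/784387648 ≈ -0.55189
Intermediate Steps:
M = 21241 (M = -9 + 170*125 = -9 + 21250 = 21241)
-40077/(-36928) - 34775/M = -40077/(-36928) - 34775/21241 = -40077*(-1/36928) - 34775*1/21241 = 40077/36928 - 34775/21241 = -432895643/784387648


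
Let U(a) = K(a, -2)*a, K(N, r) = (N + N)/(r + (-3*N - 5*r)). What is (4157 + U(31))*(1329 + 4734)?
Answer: 2130677649/85 ≈ 2.5067e+7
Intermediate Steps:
K(N, r) = 2*N/(-4*r - 3*N) (K(N, r) = (2*N)/(r + (-5*r - 3*N)) = (2*N)/(-4*r - 3*N) = 2*N/(-4*r - 3*N))
U(a) = -2*a²/(-8 + 3*a) (U(a) = (-2*a/(3*a + 4*(-2)))*a = (-2*a/(3*a - 8))*a = (-2*a/(-8 + 3*a))*a = -2*a²/(-8 + 3*a))
(4157 + U(31))*(1329 + 4734) = (4157 - 2*31²/(-8 + 3*31))*(1329 + 4734) = (4157 - 2*961/(-8 + 93))*6063 = (4157 - 2*961/85)*6063 = (4157 - 2*961*1/85)*6063 = (4157 - 1922/85)*6063 = (351423/85)*6063 = 2130677649/85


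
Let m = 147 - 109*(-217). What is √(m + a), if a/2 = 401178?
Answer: 2*√206539 ≈ 908.93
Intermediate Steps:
a = 802356 (a = 2*401178 = 802356)
m = 23800 (m = 147 + 23653 = 23800)
√(m + a) = √(23800 + 802356) = √826156 = 2*√206539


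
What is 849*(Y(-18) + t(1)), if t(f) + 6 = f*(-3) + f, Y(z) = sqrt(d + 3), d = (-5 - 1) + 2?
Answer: -6792 + 849*I ≈ -6792.0 + 849.0*I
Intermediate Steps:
d = -4 (d = -6 + 2 = -4)
Y(z) = I (Y(z) = sqrt(-4 + 3) = sqrt(-1) = I)
t(f) = -6 - 2*f (t(f) = -6 + (f*(-3) + f) = -6 + (-3*f + f) = -6 - 2*f)
849*(Y(-18) + t(1)) = 849*(I + (-6 - 2*1)) = 849*(I + (-6 - 2)) = 849*(I - 8) = 849*(-8 + I) = -6792 + 849*I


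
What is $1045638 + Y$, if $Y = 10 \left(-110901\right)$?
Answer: $-63372$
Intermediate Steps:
$Y = -1109010$
$1045638 + Y = 1045638 - 1109010 = -63372$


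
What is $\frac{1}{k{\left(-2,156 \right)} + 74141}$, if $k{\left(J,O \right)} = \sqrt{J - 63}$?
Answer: $\frac{74141}{5496887946} - \frac{i \sqrt{65}}{5496887946} \approx 1.3488 \cdot 10^{-5} - 1.4667 \cdot 10^{-9} i$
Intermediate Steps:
$k{\left(J,O \right)} = \sqrt{-63 + J}$
$\frac{1}{k{\left(-2,156 \right)} + 74141} = \frac{1}{\sqrt{-63 - 2} + 74141} = \frac{1}{\sqrt{-65} + 74141} = \frac{1}{i \sqrt{65} + 74141} = \frac{1}{74141 + i \sqrt{65}}$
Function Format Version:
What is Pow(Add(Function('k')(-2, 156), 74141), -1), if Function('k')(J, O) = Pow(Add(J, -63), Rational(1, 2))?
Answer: Add(Rational(74141, 5496887946), Mul(Rational(-1, 5496887946), I, Pow(65, Rational(1, 2)))) ≈ Add(1.3488e-5, Mul(-1.4667e-9, I))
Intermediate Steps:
Function('k')(J, O) = Pow(Add(-63, J), Rational(1, 2))
Pow(Add(Function('k')(-2, 156), 74141), -1) = Pow(Add(Pow(Add(-63, -2), Rational(1, 2)), 74141), -1) = Pow(Add(Pow(-65, Rational(1, 2)), 74141), -1) = Pow(Add(Mul(I, Pow(65, Rational(1, 2))), 74141), -1) = Pow(Add(74141, Mul(I, Pow(65, Rational(1, 2)))), -1)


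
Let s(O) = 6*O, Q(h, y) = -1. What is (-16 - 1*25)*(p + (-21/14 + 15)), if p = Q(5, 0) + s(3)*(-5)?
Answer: 6355/2 ≈ 3177.5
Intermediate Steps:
p = -91 (p = -1 + (6*3)*(-5) = -1 + 18*(-5) = -1 - 90 = -91)
(-16 - 1*25)*(p + (-21/14 + 15)) = (-16 - 1*25)*(-91 + (-21/14 + 15)) = (-16 - 25)*(-91 + (-21*1/14 + 15)) = -41*(-91 + (-3/2 + 15)) = -41*(-91 + 27/2) = -41*(-155/2) = 6355/2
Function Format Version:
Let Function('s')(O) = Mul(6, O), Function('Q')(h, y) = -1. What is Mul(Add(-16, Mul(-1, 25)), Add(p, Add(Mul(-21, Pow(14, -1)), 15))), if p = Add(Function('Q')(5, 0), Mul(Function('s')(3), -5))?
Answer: Rational(6355, 2) ≈ 3177.5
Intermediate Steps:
p = -91 (p = Add(-1, Mul(Mul(6, 3), -5)) = Add(-1, Mul(18, -5)) = Add(-1, -90) = -91)
Mul(Add(-16, Mul(-1, 25)), Add(p, Add(Mul(-21, Pow(14, -1)), 15))) = Mul(Add(-16, Mul(-1, 25)), Add(-91, Add(Mul(-21, Pow(14, -1)), 15))) = Mul(Add(-16, -25), Add(-91, Add(Mul(-21, Rational(1, 14)), 15))) = Mul(-41, Add(-91, Add(Rational(-3, 2), 15))) = Mul(-41, Add(-91, Rational(27, 2))) = Mul(-41, Rational(-155, 2)) = Rational(6355, 2)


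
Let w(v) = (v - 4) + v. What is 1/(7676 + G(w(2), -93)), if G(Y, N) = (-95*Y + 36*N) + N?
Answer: 1/4235 ≈ 0.00023613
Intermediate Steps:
w(v) = -4 + 2*v (w(v) = (-4 + v) + v = -4 + 2*v)
G(Y, N) = -95*Y + 37*N
1/(7676 + G(w(2), -93)) = 1/(7676 + (-95*(-4 + 2*2) + 37*(-93))) = 1/(7676 + (-95*(-4 + 4) - 3441)) = 1/(7676 + (-95*0 - 3441)) = 1/(7676 + (0 - 3441)) = 1/(7676 - 3441) = 1/4235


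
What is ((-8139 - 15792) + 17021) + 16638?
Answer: 9728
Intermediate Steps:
((-8139 - 15792) + 17021) + 16638 = (-23931 + 17021) + 16638 = -6910 + 16638 = 9728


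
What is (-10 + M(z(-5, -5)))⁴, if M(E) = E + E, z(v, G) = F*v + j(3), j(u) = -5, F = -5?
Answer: 810000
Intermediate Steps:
z(v, G) = -5 - 5*v (z(v, G) = -5*v - 5 = -5 - 5*v)
M(E) = 2*E
(-10 + M(z(-5, -5)))⁴ = (-10 + 2*(-5 - 5*(-5)))⁴ = (-10 + 2*(-5 + 25))⁴ = (-10 + 2*20)⁴ = (-10 + 40)⁴ = 30⁴ = 810000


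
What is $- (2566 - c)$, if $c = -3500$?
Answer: $-6066$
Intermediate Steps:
$- (2566 - c) = - (2566 - -3500) = - (2566 + 3500) = \left(-1\right) 6066 = -6066$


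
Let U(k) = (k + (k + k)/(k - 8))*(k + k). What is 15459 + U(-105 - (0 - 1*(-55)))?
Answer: 1387039/21 ≈ 66050.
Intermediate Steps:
U(k) = 2*k*(k + 2*k/(-8 + k)) (U(k) = (k + (2*k)/(-8 + k))*(2*k) = (k + 2*k/(-8 + k))*(2*k) = 2*k*(k + 2*k/(-8 + k)))
15459 + U(-105 - (0 - 1*(-55))) = 15459 + 2*(-105 - (0 - 1*(-55)))²*(-6 + (-105 - (0 - 1*(-55))))/(-8 + (-105 - (0 - 1*(-55)))) = 15459 + 2*(-105 - (0 + 55))²*(-6 + (-105 - (0 + 55)))/(-8 + (-105 - (0 + 55))) = 15459 + 2*(-105 - 1*55)²*(-6 + (-105 - 1*55))/(-8 + (-105 - 1*55)) = 15459 + 2*(-105 - 55)²*(-6 + (-105 - 55))/(-8 + (-105 - 55)) = 15459 + 2*(-160)²*(-6 - 160)/(-8 - 160) = 15459 + 2*25600*(-166)/(-168) = 15459 + 2*25600*(-1/168)*(-166) = 15459 + 1062400/21 = 1387039/21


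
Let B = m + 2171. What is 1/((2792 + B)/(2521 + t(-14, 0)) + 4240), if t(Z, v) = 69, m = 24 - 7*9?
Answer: 1295/5493262 ≈ 0.00023574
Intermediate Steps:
m = -39 (m = 24 - 63 = -39)
B = 2132 (B = -39 + 2171 = 2132)
1/((2792 + B)/(2521 + t(-14, 0)) + 4240) = 1/((2792 + 2132)/(2521 + 69) + 4240) = 1/(4924/2590 + 4240) = 1/(4924*(1/2590) + 4240) = 1/(2462/1295 + 4240) = 1/(5493262/1295) = 1295/5493262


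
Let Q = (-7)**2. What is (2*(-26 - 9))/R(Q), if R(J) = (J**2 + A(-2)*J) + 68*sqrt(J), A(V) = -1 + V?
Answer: -1/39 ≈ -0.025641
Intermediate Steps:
Q = 49
R(J) = J**2 - 3*J + 68*sqrt(J) (R(J) = (J**2 + (-1 - 2)*J) + 68*sqrt(J) = (J**2 - 3*J) + 68*sqrt(J) = J**2 - 3*J + 68*sqrt(J))
(2*(-26 - 9))/R(Q) = (2*(-26 - 9))/(49**2 - 3*49 + 68*sqrt(49)) = (2*(-35))/(2401 - 147 + 68*7) = -70/(2401 - 147 + 476) = -70/2730 = -70*1/2730 = -1/39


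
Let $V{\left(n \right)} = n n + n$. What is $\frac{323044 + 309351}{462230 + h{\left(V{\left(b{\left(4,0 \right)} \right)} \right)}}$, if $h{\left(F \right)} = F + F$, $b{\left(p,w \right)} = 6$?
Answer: $\frac{632395}{462314} \approx 1.3679$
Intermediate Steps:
$V{\left(n \right)} = n + n^{2}$ ($V{\left(n \right)} = n^{2} + n = n + n^{2}$)
$h{\left(F \right)} = 2 F$
$\frac{323044 + 309351}{462230 + h{\left(V{\left(b{\left(4,0 \right)} \right)} \right)}} = \frac{323044 + 309351}{462230 + 2 \cdot 6 \left(1 + 6\right)} = \frac{632395}{462230 + 2 \cdot 6 \cdot 7} = \frac{632395}{462230 + 2 \cdot 42} = \frac{632395}{462230 + 84} = \frac{632395}{462314}$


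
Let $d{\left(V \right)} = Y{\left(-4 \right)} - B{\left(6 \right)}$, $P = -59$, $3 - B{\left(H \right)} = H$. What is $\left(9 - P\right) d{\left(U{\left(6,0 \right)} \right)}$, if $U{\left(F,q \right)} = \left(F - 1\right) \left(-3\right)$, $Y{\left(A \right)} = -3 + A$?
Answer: $-272$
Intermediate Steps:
$B{\left(H \right)} = 3 - H$
$U{\left(F,q \right)} = 3 - 3 F$ ($U{\left(F,q \right)} = \left(-1 + F\right) \left(-3\right) = 3 - 3 F$)
$d{\left(V \right)} = -4$ ($d{\left(V \right)} = \left(-3 - 4\right) - \left(3 - 6\right) = -7 - \left(3 - 6\right) = -7 - -3 = -7 + 3 = -4$)
$\left(9 - P\right) d{\left(U{\left(6,0 \right)} \right)} = \left(9 - -59\right) \left(-4\right) = \left(9 + 59\right) \left(-4\right) = 68 \left(-4\right) = -272$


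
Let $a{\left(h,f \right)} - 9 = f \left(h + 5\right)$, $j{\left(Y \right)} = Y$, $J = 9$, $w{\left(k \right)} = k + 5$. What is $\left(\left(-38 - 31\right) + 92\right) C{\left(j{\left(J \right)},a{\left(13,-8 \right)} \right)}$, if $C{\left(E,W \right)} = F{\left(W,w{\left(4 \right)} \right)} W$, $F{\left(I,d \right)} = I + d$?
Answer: $391230$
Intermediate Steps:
$w{\left(k \right)} = 5 + k$
$a{\left(h,f \right)} = 9 + f \left(5 + h\right)$ ($a{\left(h,f \right)} = 9 + f \left(h + 5\right) = 9 + f \left(5 + h\right)$)
$C{\left(E,W \right)} = W \left(9 + W\right)$ ($C{\left(E,W \right)} = \left(W + \left(5 + 4\right)\right) W = \left(W + 9\right) W = \left(9 + W\right) W = W \left(9 + W\right)$)
$\left(\left(-38 - 31\right) + 92\right) C{\left(j{\left(J \right)},a{\left(13,-8 \right)} \right)} = \left(\left(-38 - 31\right) + 92\right) \left(9 + 5 \left(-8\right) - 104\right) \left(9 + \left(9 + 5 \left(-8\right) - 104\right)\right) = \left(-69 + 92\right) \left(9 - 40 - 104\right) \left(9 - 135\right) = 23 \left(- 135 \left(9 - 135\right)\right) = 23 \left(\left(-135\right) \left(-126\right)\right) = 23 \cdot 17010 = 391230$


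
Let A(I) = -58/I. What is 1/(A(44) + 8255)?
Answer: 22/181581 ≈ 0.00012116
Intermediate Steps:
1/(A(44) + 8255) = 1/(-58/44 + 8255) = 1/(-58*1/44 + 8255) = 1/(-29/22 + 8255) = 1/(181581/22) = 22/181581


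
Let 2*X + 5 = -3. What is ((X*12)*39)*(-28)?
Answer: 52416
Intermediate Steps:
X = -4 (X = -5/2 + (1/2)*(-3) = -5/2 - 3/2 = -4)
((X*12)*39)*(-28) = (-4*12*39)*(-28) = -48*39*(-28) = -1872*(-28) = 52416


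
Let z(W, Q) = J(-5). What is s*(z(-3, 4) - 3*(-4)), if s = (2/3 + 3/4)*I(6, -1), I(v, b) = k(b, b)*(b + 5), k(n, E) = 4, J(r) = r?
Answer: 476/3 ≈ 158.67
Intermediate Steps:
z(W, Q) = -5
I(v, b) = 20 + 4*b (I(v, b) = 4*(b + 5) = 4*(5 + b) = 20 + 4*b)
s = 68/3 (s = (2/3 + 3/4)*(20 + 4*(-1)) = (2*(⅓) + 3*(¼))*(20 - 4) = (⅔ + ¾)*16 = (17/12)*16 = 68/3 ≈ 22.667)
s*(z(-3, 4) - 3*(-4)) = 68*(-5 - 3*(-4))/3 = 68*(-5 + 12)/3 = (68/3)*7 = 476/3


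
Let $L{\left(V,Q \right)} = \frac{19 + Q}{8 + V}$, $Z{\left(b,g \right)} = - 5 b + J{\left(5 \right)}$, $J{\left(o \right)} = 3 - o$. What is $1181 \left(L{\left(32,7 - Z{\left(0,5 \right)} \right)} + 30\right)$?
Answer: $\frac{362567}{10} \approx 36257.0$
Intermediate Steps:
$Z{\left(b,g \right)} = -2 - 5 b$ ($Z{\left(b,g \right)} = - 5 b + \left(3 - 5\right) = - 5 b - 2 = -2 - 5 b$)
$L{\left(V,Q \right)} = \frac{19 + Q}{8 + V}$
$1181 \left(L{\left(32,7 - Z{\left(0,5 \right)} \right)} + 30\right) = 1181 \left(\frac{19 + \left(7 - \left(-2 - 0\right)\right)}{8 + 32} + 30\right) = 1181 \left(\frac{19 + \left(7 - \left(-2 + 0\right)\right)}{40} + 30\right) = 1181 \left(\frac{19 + \left(7 - -2\right)}{40} + 30\right) = 1181 \left(\frac{19 + \left(7 + 2\right)}{40} + 30\right) = 1181 \left(\frac{19 + 9}{40} + 30\right) = 1181 \left(\frac{1}{40} \cdot 28 + 30\right) = 1181 \left(\frac{7}{10} + 30\right) = 1181 \cdot \frac{307}{10} = \frac{362567}{10}$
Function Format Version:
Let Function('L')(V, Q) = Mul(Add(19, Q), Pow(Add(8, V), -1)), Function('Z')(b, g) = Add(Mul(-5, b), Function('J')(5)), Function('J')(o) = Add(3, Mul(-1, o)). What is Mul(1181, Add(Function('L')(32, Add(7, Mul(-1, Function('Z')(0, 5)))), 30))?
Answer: Rational(362567, 10) ≈ 36257.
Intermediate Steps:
Function('Z')(b, g) = Add(-2, Mul(-5, b)) (Function('Z')(b, g) = Add(Mul(-5, b), Add(3, Mul(-1, 5))) = Add(Mul(-5, b), Add(3, -5)) = Add(Mul(-5, b), -2) = Add(-2, Mul(-5, b)))
Function('L')(V, Q) = Mul(Pow(Add(8, V), -1), Add(19, Q))
Mul(1181, Add(Function('L')(32, Add(7, Mul(-1, Function('Z')(0, 5)))), 30)) = Mul(1181, Add(Mul(Pow(Add(8, 32), -1), Add(19, Add(7, Mul(-1, Add(-2, Mul(-5, 0)))))), 30)) = Mul(1181, Add(Mul(Pow(40, -1), Add(19, Add(7, Mul(-1, Add(-2, 0))))), 30)) = Mul(1181, Add(Mul(Rational(1, 40), Add(19, Add(7, Mul(-1, -2)))), 30)) = Mul(1181, Add(Mul(Rational(1, 40), Add(19, Add(7, 2))), 30)) = Mul(1181, Add(Mul(Rational(1, 40), Add(19, 9)), 30)) = Mul(1181, Add(Mul(Rational(1, 40), 28), 30)) = Mul(1181, Add(Rational(7, 10), 30)) = Mul(1181, Rational(307, 10)) = Rational(362567, 10)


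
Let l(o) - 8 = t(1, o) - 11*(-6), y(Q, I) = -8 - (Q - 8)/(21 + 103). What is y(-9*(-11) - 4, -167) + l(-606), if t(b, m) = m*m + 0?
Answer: 45545361/124 ≈ 3.6730e+5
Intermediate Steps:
t(b, m) = m² (t(b, m) = m² + 0 = m²)
y(Q, I) = -246/31 - Q/124 (y(Q, I) = -8 - (-8 + Q)/124 = -8 - (-2/31 + Q/124) = -8 + (2/31 - Q/124) = -246/31 - Q/124)
l(o) = 74 + o² (l(o) = 8 + (o² - 11*(-6)) = 8 + (o² + 66) = 8 + (66 + o²) = 74 + o²)
y(-9*(-11) - 4, -167) + l(-606) = (-246/31 - (-9*(-11) - 4)/124) + (74 + (-606)²) = (-246/31 - (99 - 4)/124) + (74 + 367236) = (-246/31 - 1/124*95) + 367310 = (-246/31 - 95/124) + 367310 = -1079/124 + 367310 = 45545361/124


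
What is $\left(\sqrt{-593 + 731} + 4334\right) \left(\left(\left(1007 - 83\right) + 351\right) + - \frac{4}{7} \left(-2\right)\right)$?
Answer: $\frac{38715622}{7} + \frac{8933 \sqrt{138}}{7} \approx 5.5458 \cdot 10^{6}$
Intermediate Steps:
$\left(\sqrt{-593 + 731} + 4334\right) \left(\left(\left(1007 - 83\right) + 351\right) + - \frac{4}{7} \left(-2\right)\right) = \left(\sqrt{138} + 4334\right) \left(\left(924 + 351\right) + \left(-4\right) \frac{1}{7} \left(-2\right)\right) = \left(4334 + \sqrt{138}\right) \left(1275 - - \frac{8}{7}\right) = \left(4334 + \sqrt{138}\right) \left(1275 + \frac{8}{7}\right) = \left(4334 + \sqrt{138}\right) \frac{8933}{7} = \frac{38715622}{7} + \frac{8933 \sqrt{138}}{7}$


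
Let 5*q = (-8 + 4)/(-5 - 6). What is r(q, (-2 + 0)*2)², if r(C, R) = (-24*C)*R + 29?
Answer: 3916441/3025 ≈ 1294.7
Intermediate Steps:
q = 4/55 (q = ((-8 + 4)/(-5 - 6))/5 = (-4/(-11))/5 = (-4*(-1/11))/5 = (⅕)*(4/11) = 4/55 ≈ 0.072727)
r(C, R) = 29 - 24*C*R (r(C, R) = -24*C*R + 29 = 29 - 24*C*R)
r(q, (-2 + 0)*2)² = (29 - 24*4/55*(-2 + 0)*2)² = (29 - 24*4/55*(-2*2))² = (29 - 24*4/55*(-4))² = (29 + 384/55)² = (1979/55)² = 3916441/3025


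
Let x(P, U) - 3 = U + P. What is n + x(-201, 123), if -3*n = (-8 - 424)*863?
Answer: 124197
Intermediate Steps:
x(P, U) = 3 + P + U (x(P, U) = 3 + (U + P) = 3 + (P + U) = 3 + P + U)
n = 124272 (n = -(-8 - 424)*863/3 = -(-144)*863 = -⅓*(-372816) = 124272)
n + x(-201, 123) = 124272 + (3 - 201 + 123) = 124272 - 75 = 124197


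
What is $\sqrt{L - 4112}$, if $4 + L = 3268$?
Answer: $4 i \sqrt{53} \approx 29.12 i$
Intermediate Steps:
$L = 3264$ ($L = -4 + 3268 = 3264$)
$\sqrt{L - 4112} = \sqrt{3264 - 4112} = \sqrt{-848} = 4 i \sqrt{53}$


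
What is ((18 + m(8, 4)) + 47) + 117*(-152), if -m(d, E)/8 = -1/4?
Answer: -17717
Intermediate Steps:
m(d, E) = 2 (m(d, E) = -(-8)/4 = -8*(-¼) = 2)
((18 + m(8, 4)) + 47) + 117*(-152) = ((18 + 2) + 47) + 117*(-152) = (20 + 47) - 17784 = 67 - 17784 = -17717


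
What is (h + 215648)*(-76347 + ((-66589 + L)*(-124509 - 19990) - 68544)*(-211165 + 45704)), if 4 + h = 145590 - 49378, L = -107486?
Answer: -1297925637145998121728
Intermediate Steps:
h = 96208 (h = -4 + (145590 - 49378) = -4 + 96212 = 96208)
(h + 215648)*(-76347 + ((-66589 + L)*(-124509 - 19990) - 68544)*(-211165 + 45704)) = (96208 + 215648)*(-76347 + ((-66589 - 107486)*(-124509 - 19990) - 68544)*(-211165 + 45704)) = 311856*(-76347 + (-174075*(-144499) - 68544)*(-165461)) = 311856*(-76347 + (25153663425 - 68544)*(-165461)) = 311856*(-76347 + 25153594881*(-165461)) = 311856*(-76347 - 4161938962605141) = 311856*(-4161938962681488) = -1297925637145998121728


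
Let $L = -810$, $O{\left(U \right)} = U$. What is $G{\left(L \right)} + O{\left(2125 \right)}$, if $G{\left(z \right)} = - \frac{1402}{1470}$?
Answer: $\frac{1561174}{735} \approx 2124.0$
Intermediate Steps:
$G{\left(z \right)} = - \frac{701}{735}$ ($G{\left(z \right)} = \left(-1402\right) \frac{1}{1470} = - \frac{701}{735}$)
$G{\left(L \right)} + O{\left(2125 \right)} = - \frac{701}{735} + 2125 = \frac{1561174}{735}$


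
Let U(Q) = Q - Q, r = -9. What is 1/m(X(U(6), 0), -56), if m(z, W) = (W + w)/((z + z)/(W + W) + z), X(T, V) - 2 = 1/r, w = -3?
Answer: -935/29736 ≈ -0.031443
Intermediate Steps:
U(Q) = 0
X(T, V) = 17/9 (X(T, V) = 2 + 1/(-9) = 2 - ⅑ = 17/9)
m(z, W) = (-3 + W)/(z + z/W) (m(z, W) = (W - 3)/((z + z)/(W + W) + z) = (-3 + W)/((2*z)/((2*W)) + z) = (-3 + W)/((2*z)*(1/(2*W)) + z) = (-3 + W)/(z/W + z) = (-3 + W)/(z + z/W))
1/m(X(U(6), 0), -56) = 1/(-56*(-3 - 56)/(17/9*(1 - 56))) = 1/(-56*9/17*(-59)/(-55)) = 1/(-56*9/17*(-1/55)*(-59)) = 1/(-29736/935) = -935/29736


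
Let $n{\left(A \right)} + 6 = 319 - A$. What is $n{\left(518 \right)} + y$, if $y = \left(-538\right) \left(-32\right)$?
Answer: $17011$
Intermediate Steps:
$n{\left(A \right)} = 313 - A$ ($n{\left(A \right)} = -6 - \left(-319 + A\right) = 313 - A$)
$y = 17216$
$n{\left(518 \right)} + y = \left(313 - 518\right) + 17216 = -205 + 17216 = 17011$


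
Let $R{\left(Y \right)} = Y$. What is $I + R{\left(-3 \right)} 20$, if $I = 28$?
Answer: $-32$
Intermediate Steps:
$I + R{\left(-3 \right)} 20 = 28 - 60 = -32$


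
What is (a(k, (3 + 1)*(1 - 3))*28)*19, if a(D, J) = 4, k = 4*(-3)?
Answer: 2128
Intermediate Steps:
k = -12
(a(k, (3 + 1)*(1 - 3))*28)*19 = (4*28)*19 = 112*19 = 2128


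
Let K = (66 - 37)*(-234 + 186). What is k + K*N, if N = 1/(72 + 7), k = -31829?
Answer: -2515883/79 ≈ -31847.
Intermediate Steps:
N = 1/79 ≈ 0.012658
K = -1392 (K = 29*(-48) = -1392)
k + K*N = -31829 - 1392*1/79 = -31829 - 1392/79 = -2515883/79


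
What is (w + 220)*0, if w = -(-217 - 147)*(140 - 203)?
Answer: 0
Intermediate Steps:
w = -22932 (w = -(-364)*(-63) = -1*22932 = -22932)
(w + 220)*0 = (-22932 + 220)*0 = -22712*0 = 0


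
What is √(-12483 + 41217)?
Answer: √28734 ≈ 169.51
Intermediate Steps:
√(-12483 + 41217) = √28734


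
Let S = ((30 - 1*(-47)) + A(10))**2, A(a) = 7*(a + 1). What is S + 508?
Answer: 24224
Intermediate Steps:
A(a) = 7 + 7*a (A(a) = 7*(1 + a) = 7 + 7*a)
S = 23716 (S = ((30 - 1*(-47)) + (7 + 7*10))**2 = ((30 + 47) + (7 + 70))**2 = (77 + 77)**2 = 154**2 = 23716)
S + 508 = 23716 + 508 = 24224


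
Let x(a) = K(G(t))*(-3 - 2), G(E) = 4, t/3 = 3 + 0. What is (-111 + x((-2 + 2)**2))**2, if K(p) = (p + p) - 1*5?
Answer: 15876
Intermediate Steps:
t = 9 (t = 3*(3 + 0) = 3*3 = 9)
K(p) = -5 + 2*p (K(p) = 2*p - 5 = -5 + 2*p)
x(a) = -15 (x(a) = (-5 + 2*4)*(-3 - 2) = (-5 + 8)*(-5) = 3*(-5) = -15)
(-111 + x((-2 + 2)**2))**2 = (-111 - 15)**2 = (-126)**2 = 15876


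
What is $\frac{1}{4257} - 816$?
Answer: $- \frac{3473711}{4257} \approx -816.0$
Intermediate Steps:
$\frac{1}{4257} - 816 = - \frac{3473711}{4257}$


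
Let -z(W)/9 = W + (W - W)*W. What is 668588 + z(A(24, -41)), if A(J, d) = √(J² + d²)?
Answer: 668588 - 9*√2257 ≈ 6.6816e+5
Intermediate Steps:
z(W) = -9*W (z(W) = -9*(W + (W - W)*W) = -9*(W + 0*W) = -9*(W + 0) = -9*W)
668588 + z(A(24, -41)) = 668588 - 9*√(24² + (-41)²) = 668588 - 9*√(576 + 1681) = 668588 - 9*√2257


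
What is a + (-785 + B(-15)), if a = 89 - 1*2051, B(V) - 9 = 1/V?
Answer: -41071/15 ≈ -2738.1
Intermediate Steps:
B(V) = 9 + 1/V
a = -1962 (a = 89 - 2051 = -1962)
a + (-785 + B(-15)) = -1962 + (-785 + (9 + 1/(-15))) = -1962 + (-785 + (9 - 1/15)) = -1962 + (-785 + 134/15) = -1962 - 11641/15 = -41071/15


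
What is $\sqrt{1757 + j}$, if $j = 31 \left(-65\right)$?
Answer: $i \sqrt{258} \approx 16.062 i$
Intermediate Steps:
$j = -2015$
$\sqrt{1757 + j} = \sqrt{1757 - 2015} = \sqrt{-258} = i \sqrt{258}$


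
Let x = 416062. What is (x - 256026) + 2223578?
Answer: 2383614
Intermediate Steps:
(x - 256026) + 2223578 = (416062 - 256026) + 2223578 = 160036 + 2223578 = 2383614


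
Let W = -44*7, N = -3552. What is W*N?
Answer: 1094016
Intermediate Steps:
W = -308
W*N = -308*(-3552) = 1094016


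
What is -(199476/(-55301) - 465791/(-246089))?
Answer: 23330141273/13608967789 ≈ 1.7143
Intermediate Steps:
-(199476/(-55301) - 465791/(-246089)) = -(199476*(-1/55301) - 465791*(-1/246089)) = -(-199476/55301 + 465791/246089) = -1*(-23330141273/13608967789) = 23330141273/13608967789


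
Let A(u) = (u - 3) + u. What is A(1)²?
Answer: 1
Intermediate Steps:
A(u) = -3 + 2*u (A(u) = (-3 + u) + u = -3 + 2*u)
A(1)² = (-3 + 2*1)² = (-3 + 2)² = (-1)² = 1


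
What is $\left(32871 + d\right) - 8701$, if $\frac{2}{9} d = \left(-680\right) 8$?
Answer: $-310$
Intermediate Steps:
$d = -24480$ ($d = \frac{9 \left(\left(-680\right) 8\right)}{2} = \frac{9}{2} \left(-5440\right) = -24480$)
$\left(32871 + d\right) - 8701 = \left(32871 - 24480\right) - 8701 = 8391 - 8701 = -310$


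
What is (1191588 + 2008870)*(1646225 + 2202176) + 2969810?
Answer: 12316648737468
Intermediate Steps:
(1191588 + 2008870)*(1646225 + 2202176) + 2969810 = 3200458*3848401 + 2969810 = 12316645767658 + 2969810 = 12316648737468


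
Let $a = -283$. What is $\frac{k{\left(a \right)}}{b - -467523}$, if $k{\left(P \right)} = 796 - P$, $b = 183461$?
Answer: $\frac{1079}{650984} \approx 0.0016575$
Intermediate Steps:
$\frac{k{\left(a \right)}}{b - -467523} = \frac{796 - -283}{183461 - -467523} = \frac{796 + 283}{183461 + 467523} = \frac{1079}{650984}$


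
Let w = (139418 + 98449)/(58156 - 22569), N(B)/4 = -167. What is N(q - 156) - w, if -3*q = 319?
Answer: -24009983/35587 ≈ -674.68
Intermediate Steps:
q = -319/3 (q = -1/3*319 = -319/3 ≈ -106.33)
N(B) = -668 (N(B) = 4*(-167) = -668)
w = 237867/35587 ≈ 6.6841
N(q - 156) - w = -668 - 1*237867/35587 = -668 - 237867/35587 = -24009983/35587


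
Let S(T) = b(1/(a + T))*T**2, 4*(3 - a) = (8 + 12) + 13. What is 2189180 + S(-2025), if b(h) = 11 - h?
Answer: 128035888385/2707 ≈ 4.7298e+7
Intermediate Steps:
a = -21/4 (a = 3 - ((8 + 12) + 13)/4 = 3 - (20 + 13)/4 = 3 - 1/4*33 = 3 - 33/4 = -21/4 ≈ -5.2500)
S(T) = T**2*(11 - 1/(-21/4 + T)) (S(T) = (11 - 1/(-21/4 + T))*T**2 = T**2*(11 - 1/(-21/4 + T)))
2189180 + S(-2025) = 2189180 + (-2025)**2*(-235 + 44*(-2025))/(-21 + 4*(-2025)) = 2189180 + 4100625*(-235 - 89100)/(-21 - 8100) = 2189180 + 4100625*(-89335)/(-8121) = 2189180 + 4100625*(-1/8121)*(-89335) = 2189180 + 122109778125/2707 = 128035888385/2707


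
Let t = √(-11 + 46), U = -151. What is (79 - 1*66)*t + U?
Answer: -151 + 13*√35 ≈ -74.091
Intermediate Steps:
t = √35 ≈ 5.9161
(79 - 1*66)*t + U = (79 - 1*66)*√35 - 151 = (79 - 66)*√35 - 151 = 13*√35 - 151 = -151 + 13*√35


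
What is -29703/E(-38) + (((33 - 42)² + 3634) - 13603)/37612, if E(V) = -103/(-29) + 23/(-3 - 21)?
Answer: -194395389024/16972415 ≈ -11454.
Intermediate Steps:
E(V) = 1805/696 (E(V) = -103*(-1/29) + 23/(-24) = 103/29 + 23*(-1/24) = 103/29 - 23/24 = 1805/696)
-29703/E(-38) + (((33 - 42)² + 3634) - 13603)/37612 = -29703/1805/696 + (((33 - 42)² + 3634) - 13603)/37612 = -29703*696/1805 + (((-9)² + 3634) - 13603)*(1/37612) = -20673288/1805 + ((81 + 3634) - 13603)*(1/37612) = -20673288/1805 + (3715 - 13603)*(1/37612) = -20673288/1805 - 9888*1/37612 = -20673288/1805 - 2472/9403 = -194395389024/16972415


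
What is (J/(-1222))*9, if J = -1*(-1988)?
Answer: -8946/611 ≈ -14.642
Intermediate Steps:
J = 1988
(J/(-1222))*9 = (1988/(-1222))*9 = (1988*(-1/1222))*9 = -994/611*9 = -8946/611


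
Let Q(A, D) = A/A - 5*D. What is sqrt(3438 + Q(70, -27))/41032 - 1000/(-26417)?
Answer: 1000/26417 + sqrt(3574)/41032 ≈ 0.039311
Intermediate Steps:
Q(A, D) = 1 - 5*D
sqrt(3438 + Q(70, -27))/41032 - 1000/(-26417) = sqrt(3438 + (1 - 5*(-27)))/41032 - 1000/(-26417) = sqrt(3438 + (1 + 135))*(1/41032) - 1000*(-1/26417) = sqrt(3438 + 136)*(1/41032) + 1000/26417 = sqrt(3574)*(1/41032) + 1000/26417 = sqrt(3574)/41032 + 1000/26417 = 1000/26417 + sqrt(3574)/41032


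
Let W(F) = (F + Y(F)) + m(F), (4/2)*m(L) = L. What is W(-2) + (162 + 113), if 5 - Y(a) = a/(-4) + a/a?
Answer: 551/2 ≈ 275.50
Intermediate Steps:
Y(a) = 4 + a/4 (Y(a) = 5 - (a/(-4) + a/a) = 5 - (a*(-¼) + 1) = 5 - (-a/4 + 1) = 5 - (1 - a/4) = 5 + (-1 + a/4) = 4 + a/4)
m(L) = L/2
W(F) = 4 + 7*F/4 (W(F) = (F + (4 + F/4)) + F/2 = (4 + 5*F/4) + F/2 = 4 + 7*F/4)
W(-2) + (162 + 113) = (4 + (7/4)*(-2)) + (162 + 113) = (4 - 7/2) + 275 = ½ + 275 = 551/2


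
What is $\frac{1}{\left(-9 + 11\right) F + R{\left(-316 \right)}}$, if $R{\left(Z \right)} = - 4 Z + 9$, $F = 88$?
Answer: $\frac{1}{1449} \approx 0.00069013$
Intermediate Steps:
$R{\left(Z \right)} = 9 - 4 Z$
$\frac{1}{\left(-9 + 11\right) F + R{\left(-316 \right)}} = \frac{1}{\left(-9 + 11\right) 88 + \left(9 - -1264\right)} = \frac{1}{2 \cdot 88 + \left(9 + 1264\right)} = \frac{1}{176 + 1273} = \frac{1}{1449}$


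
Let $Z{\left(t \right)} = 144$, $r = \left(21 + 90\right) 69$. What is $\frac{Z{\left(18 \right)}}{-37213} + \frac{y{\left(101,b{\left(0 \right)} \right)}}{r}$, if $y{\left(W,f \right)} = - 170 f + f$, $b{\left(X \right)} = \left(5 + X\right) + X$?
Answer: $- \frac{32547881}{285014367} \approx -0.1142$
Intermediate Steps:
$b{\left(X \right)} = 5 + 2 X$
$r = 7659$ ($r = 111 \cdot 69 = 7659$)
$y{\left(W,f \right)} = - 169 f$
$\frac{Z{\left(18 \right)}}{-37213} + \frac{y{\left(101,b{\left(0 \right)} \right)}}{r} = \frac{144}{-37213} + \frac{\left(-169\right) \left(5 + 2 \cdot 0\right)}{7659} = 144 \left(- \frac{1}{37213}\right) + - 169 \left(5 + 0\right) \frac{1}{7659} = - \frac{144}{37213} + \left(-169\right) 5 \cdot \frac{1}{7659} = - \frac{144}{37213} - \frac{845}{7659} = - \frac{32547881}{285014367}$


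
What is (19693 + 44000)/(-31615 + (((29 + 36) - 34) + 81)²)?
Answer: -7077/2119 ≈ -3.3398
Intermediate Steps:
(19693 + 44000)/(-31615 + (((29 + 36) - 34) + 81)²) = 63693/(-31615 + ((65 - 34) + 81)²) = 63693/(-31615 + (31 + 81)²) = 63693/(-31615 + 112²) = 63693/(-31615 + 12544) = 63693/(-19071) = 63693*(-1/19071) = -7077/2119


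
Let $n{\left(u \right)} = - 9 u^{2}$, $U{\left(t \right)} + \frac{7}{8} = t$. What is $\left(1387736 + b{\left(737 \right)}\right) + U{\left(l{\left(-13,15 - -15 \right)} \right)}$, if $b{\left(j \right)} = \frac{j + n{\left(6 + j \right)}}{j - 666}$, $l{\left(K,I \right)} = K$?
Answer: $\frac{748484535}{568} \approx 1.3178 \cdot 10^{6}$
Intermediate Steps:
$U{\left(t \right)} = - \frac{7}{8} + t$
$b{\left(j \right)} = \frac{j - 9 \left(6 + j\right)^{2}}{-666 + j}$ ($b{\left(j \right)} = \frac{j - 9 \left(6 + j\right)^{2}}{j - 666} = \frac{j - 9 \left(6 + j\right)^{2}}{-666 + j}$)
$\left(1387736 + b{\left(737 \right)}\right) + U{\left(l{\left(-13,15 - -15 \right)} \right)} = \left(1387736 + \frac{737 - 9 \left(6 + 737\right)^{2}}{-666 + 737}\right) - \frac{111}{8} = \left(1387736 + \frac{737 - 9 \cdot 743^{2}}{71}\right) - \frac{111}{8} = \left(1387736 + \frac{737 - 4968441}{71}\right) - \frac{111}{8} = \left(1387736 + \frac{1}{71} \left(-4967704\right)\right) - \frac{111}{8} = \left(1387736 - \frac{4967704}{71}\right) - \frac{111}{8} = \frac{93561552}{71} - \frac{111}{8} = \frac{748484535}{568}$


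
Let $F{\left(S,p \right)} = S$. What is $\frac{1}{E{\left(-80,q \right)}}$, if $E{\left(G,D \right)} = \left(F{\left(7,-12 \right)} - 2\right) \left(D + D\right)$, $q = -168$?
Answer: $- \frac{1}{1680} \approx -0.00059524$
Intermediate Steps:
$E{\left(G,D \right)} = 10 D$ ($E{\left(G,D \right)} = \left(7 - 2\right) \left(D + D\right) = 5 \cdot 2 D = 10 D$)
$\frac{1}{E{\left(-80,q \right)}} = \frac{1}{10 \left(-168\right)} = \frac{1}{-1680} = - \frac{1}{1680}$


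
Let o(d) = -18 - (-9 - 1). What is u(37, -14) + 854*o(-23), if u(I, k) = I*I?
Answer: -5463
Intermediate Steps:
u(I, k) = I²
o(d) = -8 (o(d) = -18 - 1*(-10) = -18 + 10 = -8)
u(37, -14) + 854*o(-23) = 37² + 854*(-8) = 1369 - 6832 = -5463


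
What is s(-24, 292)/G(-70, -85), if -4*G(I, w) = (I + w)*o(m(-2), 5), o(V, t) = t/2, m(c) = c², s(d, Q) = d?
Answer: -192/775 ≈ -0.24774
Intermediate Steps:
o(V, t) = t/2 (o(V, t) = t*(½) = t/2)
G(I, w) = -5*I/8 - 5*w/8 (G(I, w) = -(I + w)*(½)*5/4 = -(I + w)*5/(4*2) = -(5*I/2 + 5*w/2)/4 = -5*I/8 - 5*w/8)
s(-24, 292)/G(-70, -85) = -24/(-5/8*(-70) - 5/8*(-85)) = -24/(175/4 + 425/8) = -24/775/8 = -24*8/775 = -192/775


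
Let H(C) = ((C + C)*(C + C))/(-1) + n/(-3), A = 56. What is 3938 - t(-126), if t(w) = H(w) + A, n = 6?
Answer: 67388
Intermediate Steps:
H(C) = -2 - 4*C² (H(C) = ((C + C)*(C + C))/(-1) + 6/(-3) = ((2*C)*(2*C))*(-1) + 6*(-⅓) = (4*C²)*(-1) - 2 = -4*C² - 2 = -2 - 4*C²)
t(w) = 54 - 4*w² (t(w) = (-2 - 4*w²) + 56 = 54 - 4*w²)
3938 - t(-126) = 3938 - (54 - 4*(-126)²) = 3938 - (54 - 4*15876) = 3938 - (54 - 63504) = 3938 - 1*(-63450) = 3938 + 63450 = 67388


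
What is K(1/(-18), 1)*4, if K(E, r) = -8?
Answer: -32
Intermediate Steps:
K(1/(-18), 1)*4 = -8*4 = -32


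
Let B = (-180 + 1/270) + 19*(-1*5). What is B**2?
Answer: 5512914001/72900 ≈ 75623.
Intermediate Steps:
B = -74249/270 (B = (-180 + 1/270) + 19*(-5) = -48599/270 - 95 = -74249/270 ≈ -275.00)
B**2 = (-74249/270)**2 = 5512914001/72900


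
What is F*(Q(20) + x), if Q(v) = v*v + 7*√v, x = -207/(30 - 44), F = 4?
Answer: 11614/7 + 56*√5 ≈ 1784.4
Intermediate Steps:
x = 207/14 (x = -207/(-14) = -207*(-1/14) = 207/14 ≈ 14.786)
Q(v) = v² + 7*√v
F*(Q(20) + x) = 4*((20² + 7*√20) + 207/14) = 4*((400 + 7*(2*√5)) + 207/14) = 4*((400 + 14*√5) + 207/14) = 4*(5807/14 + 14*√5) = 11614/7 + 56*√5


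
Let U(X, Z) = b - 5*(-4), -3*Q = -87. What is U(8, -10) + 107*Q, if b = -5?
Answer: 3118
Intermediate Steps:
Q = 29 (Q = -1/3*(-87) = 29)
U(X, Z) = 15 (U(X, Z) = -5 - 5*(-4) = -5 + 20 = 15)
U(8, -10) + 107*Q = 15 + 107*29 = 15 + 3103 = 3118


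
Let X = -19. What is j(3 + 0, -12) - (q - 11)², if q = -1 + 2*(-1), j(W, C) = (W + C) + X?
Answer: -224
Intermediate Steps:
j(W, C) = -19 + C + W (j(W, C) = (W + C) - 19 = (C + W) - 19 = -19 + C + W)
q = -3 (q = -1 - 2 = -3)
j(3 + 0, -12) - (q - 11)² = (-19 - 12 + (3 + 0)) - (-3 - 11)² = (-19 - 12 + 3) - 1*(-14)² = -28 - 1*196 = -28 - 196 = -224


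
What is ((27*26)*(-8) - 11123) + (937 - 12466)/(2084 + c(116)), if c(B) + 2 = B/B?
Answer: -34878866/2083 ≈ -16745.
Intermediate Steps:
c(B) = -1 (c(B) = -2 + B/B = -2 + 1 = -1)
((27*26)*(-8) - 11123) + (937 - 12466)/(2084 + c(116)) = ((27*26)*(-8) - 11123) + (937 - 12466)/(2084 - 1) = (702*(-8) - 11123) - 11529/2083 = (-5616 - 11123) - 11529*1/2083 = -16739 - 11529/2083 = -34878866/2083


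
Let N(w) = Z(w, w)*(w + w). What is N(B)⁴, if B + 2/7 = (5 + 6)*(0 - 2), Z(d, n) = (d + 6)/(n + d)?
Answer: 168896016/2401 ≈ 70344.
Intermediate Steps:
Z(d, n) = (6 + d)/(d + n)
B = -156/7 (B = -2/7 + (5 + 6)*(0 - 2) = -2/7 + 11*(-2) = -2/7 - 22 = -156/7 ≈ -22.286)
N(w) = 6 + w (N(w) = ((6 + w)/(w + w))*(w + w) = ((6 + w)/((2*w)))*(2*w) = ((1/(2*w))*(6 + w))*(2*w) = ((6 + w)/(2*w))*(2*w) = 6 + w)
N(B)⁴ = (6 - 156/7)⁴ = (-114/7)⁴ = 168896016/2401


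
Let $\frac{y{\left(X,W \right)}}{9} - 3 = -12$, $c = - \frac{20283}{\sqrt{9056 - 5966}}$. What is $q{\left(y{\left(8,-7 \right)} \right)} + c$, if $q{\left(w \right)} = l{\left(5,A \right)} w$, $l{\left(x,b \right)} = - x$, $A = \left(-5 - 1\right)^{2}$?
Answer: $405 - \frac{6761 \sqrt{3090}}{1030} \approx 40.118$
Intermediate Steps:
$A = 36$ ($A = \left(-6\right)^{2} = 36$)
$c = - \frac{6761 \sqrt{3090}}{1030}$ ($c = - \frac{20283}{\sqrt{3090}} = - 20283 \frac{\sqrt{3090}}{3090} = - \frac{6761 \sqrt{3090}}{1030} \approx -364.88$)
$y{\left(X,W \right)} = -81$ ($y{\left(X,W \right)} = 27 + 9 \left(-12\right) = 27 - 108 = -81$)
$q{\left(w \right)} = - 5 w$ ($q{\left(w \right)} = \left(-1\right) 5 w = - 5 w$)
$q{\left(y{\left(8,-7 \right)} \right)} + c = \left(-5\right) \left(-81\right) - \frac{6761 \sqrt{3090}}{1030} = 405 - \frac{6761 \sqrt{3090}}{1030}$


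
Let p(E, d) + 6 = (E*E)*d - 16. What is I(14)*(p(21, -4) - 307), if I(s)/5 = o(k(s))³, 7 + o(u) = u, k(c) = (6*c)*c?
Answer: -16717940151185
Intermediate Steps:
k(c) = 6*c²
o(u) = -7 + u
I(s) = 5*(-7 + 6*s²)³
p(E, d) = -22 + d*E² (p(E, d) = -6 + ((E*E)*d - 16) = -6 + (E²*d - 16) = -6 + (d*E² - 16) = -6 + (-16 + d*E²) = -22 + d*E²)
I(14)*(p(21, -4) - 307) = (5*(-7 + 6*14²)³)*((-22 - 4*21²) - 307) = (5*(-7 + 6*196)³)*((-22 - 4*441) - 307) = (5*(-7 + 1176)³)*((-22 - 1764) - 307) = (5*1169³)*(-1786 - 307) = (5*1597509809)*(-2093) = 7987549045*(-2093) = -16717940151185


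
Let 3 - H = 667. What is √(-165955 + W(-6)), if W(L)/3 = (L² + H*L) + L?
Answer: I*√153913 ≈ 392.32*I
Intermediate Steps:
H = -664 (H = 3 - 1*667 = 3 - 667 = -664)
W(L) = -1989*L + 3*L² (W(L) = 3*((L² - 664*L) + L) = 3*(L² - 663*L) = -1989*L + 3*L²)
√(-165955 + W(-6)) = √(-165955 + 3*(-6)*(-663 - 6)) = √(-165955 + 3*(-6)*(-669)) = √(-165955 + 12042) = √(-153913) = I*√153913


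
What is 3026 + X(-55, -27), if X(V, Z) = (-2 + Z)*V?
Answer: 4621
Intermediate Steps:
X(V, Z) = V*(-2 + Z)
3026 + X(-55, -27) = 3026 - 55*(-2 - 27) = 3026 - 55*(-29) = 3026 + 1595 = 4621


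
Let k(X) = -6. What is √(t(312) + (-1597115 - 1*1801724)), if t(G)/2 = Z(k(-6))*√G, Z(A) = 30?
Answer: √(-3398839 + 120*√78) ≈ 1843.3*I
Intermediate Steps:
t(G) = 60*√G (t(G) = 2*(30*√G) = 60*√G)
√(t(312) + (-1597115 - 1*1801724)) = √(60*√312 + (-1597115 - 1*1801724)) = √(60*(2*√78) + (-1597115 - 1801724)) = √(120*√78 - 3398839) = √(-3398839 + 120*√78)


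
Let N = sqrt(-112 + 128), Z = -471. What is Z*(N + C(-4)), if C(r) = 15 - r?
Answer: -10833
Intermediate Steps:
N = 4 (N = sqrt(16) = 4)
Z*(N + C(-4)) = -471*(4 + (15 - 1*(-4))) = -471*(4 + (15 + 4)) = -471*(4 + 19) = -471*23 = -10833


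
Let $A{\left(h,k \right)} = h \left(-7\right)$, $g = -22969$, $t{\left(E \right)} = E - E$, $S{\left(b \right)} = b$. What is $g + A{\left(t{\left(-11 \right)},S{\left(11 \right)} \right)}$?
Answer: $-22969$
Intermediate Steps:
$t{\left(E \right)} = 0$
$A{\left(h,k \right)} = - 7 h$
$g + A{\left(t{\left(-11 \right)},S{\left(11 \right)} \right)} = -22969 - 0 = -22969 + 0 = -22969$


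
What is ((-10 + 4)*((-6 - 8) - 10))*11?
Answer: 1584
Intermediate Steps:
((-10 + 4)*((-6 - 8) - 10))*11 = -6*(-14 - 10)*11 = -6*(-24)*11 = 144*11 = 1584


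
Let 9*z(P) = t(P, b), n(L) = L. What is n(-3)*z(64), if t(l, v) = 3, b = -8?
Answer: -1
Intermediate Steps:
z(P) = 1/3 (z(P) = (1/9)*3 = 1/3)
n(-3)*z(64) = -3*1/3 = -1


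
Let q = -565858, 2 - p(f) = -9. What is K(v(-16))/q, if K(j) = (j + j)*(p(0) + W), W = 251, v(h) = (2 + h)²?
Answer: -51352/282929 ≈ -0.18150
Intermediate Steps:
p(f) = 11 (p(f) = 2 - 1*(-9) = 2 + 9 = 11)
K(j) = 524*j (K(j) = (j + j)*(11 + 251) = (2*j)*262 = 524*j)
K(v(-16))/q = (524*(2 - 16)²)/(-565858) = (524*(-14)²)*(-1/565858) = (524*196)*(-1/565858) = 102704*(-1/565858) = -51352/282929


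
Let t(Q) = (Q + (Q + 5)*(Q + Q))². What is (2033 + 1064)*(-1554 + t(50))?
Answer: 95390529762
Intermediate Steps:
t(Q) = (Q + 2*Q*(5 + Q))² (t(Q) = (Q + (5 + Q)*(2*Q))² = (Q + 2*Q*(5 + Q))²)
(2033 + 1064)*(-1554 + t(50)) = (2033 + 1064)*(-1554 + 50²*(11 + 2*50)²) = 3097*(-1554 + 2500*(11 + 100)²) = 3097*(-1554 + 2500*111²) = 3097*(-1554 + 2500*12321) = 3097*(-1554 + 30802500) = 3097*30800946 = 95390529762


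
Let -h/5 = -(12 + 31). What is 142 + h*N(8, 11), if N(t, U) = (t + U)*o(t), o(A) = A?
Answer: 32822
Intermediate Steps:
h = 215 (h = -(-5)*(12 + 31) = -(-5)*43 = -5*(-43) = 215)
N(t, U) = t*(U + t) (N(t, U) = (t + U)*t = (U + t)*t = t*(U + t))
142 + h*N(8, 11) = 142 + 215*(8*(11 + 8)) = 142 + 215*(8*19) = 142 + 215*152 = 142 + 32680 = 32822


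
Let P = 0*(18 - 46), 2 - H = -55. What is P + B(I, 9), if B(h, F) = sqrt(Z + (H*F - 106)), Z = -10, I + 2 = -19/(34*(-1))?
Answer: sqrt(397) ≈ 19.925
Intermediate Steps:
H = 57 (H = 2 - 1*(-55) = 2 + 55 = 57)
I = -49/34 (I = -2 - 19/(34*(-1)) = -2 - 19/(-34) = -2 - 19*(-1/34) = -2 + 19/34 = -49/34 ≈ -1.4412)
B(h, F) = sqrt(-116 + 57*F) (B(h, F) = sqrt(-10 + (57*F - 106)) = sqrt(-10 + (-106 + 57*F)) = sqrt(-116 + 57*F))
P = 0 (P = 0*(-28) = 0)
P + B(I, 9) = 0 + sqrt(-116 + 57*9) = 0 + sqrt(-116 + 513) = 0 + sqrt(397) = sqrt(397)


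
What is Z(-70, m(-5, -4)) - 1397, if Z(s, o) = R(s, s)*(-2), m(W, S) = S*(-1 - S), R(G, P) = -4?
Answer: -1389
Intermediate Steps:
Z(s, o) = 8 (Z(s, o) = -4*(-2) = 8)
Z(-70, m(-5, -4)) - 1397 = 8 - 1397 = -1389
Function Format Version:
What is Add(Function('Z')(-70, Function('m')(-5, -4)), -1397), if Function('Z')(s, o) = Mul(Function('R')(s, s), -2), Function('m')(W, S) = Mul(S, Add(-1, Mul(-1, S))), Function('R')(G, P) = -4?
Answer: -1389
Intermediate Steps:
Function('Z')(s, o) = 8 (Function('Z')(s, o) = Mul(-4, -2) = 8)
Add(Function('Z')(-70, Function('m')(-5, -4)), -1397) = Add(8, -1397) = -1389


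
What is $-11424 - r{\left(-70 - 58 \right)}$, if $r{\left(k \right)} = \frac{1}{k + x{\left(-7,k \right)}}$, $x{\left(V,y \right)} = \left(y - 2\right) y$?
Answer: $- \frac{188633089}{16512} \approx -11424.0$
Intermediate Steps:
$x{\left(V,y \right)} = y \left(-2 + y\right)$ ($x{\left(V,y \right)} = \left(-2 + y\right) y = y \left(-2 + y\right)$)
$r{\left(k \right)} = \frac{1}{k + k \left(-2 + k\right)}$
$-11424 - r{\left(-70 - 58 \right)} = -11424 - \frac{1}{\left(-70 - 58\right) \left(-1 - 128\right)} = -11424 - \frac{1}{\left(-128\right) \left(-1 - 128\right)} = -11424 - - \frac{1}{128 \left(-129\right)} = -11424 - \left(- \frac{1}{128}\right) \left(- \frac{1}{129}\right) = -11424 - \frac{1}{16512} = - \frac{188633089}{16512}$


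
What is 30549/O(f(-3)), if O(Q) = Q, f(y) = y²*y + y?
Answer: -10183/10 ≈ -1018.3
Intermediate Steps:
f(y) = y + y³ (f(y) = y³ + y = y + y³)
30549/O(f(-3)) = 30549/(-3 + (-3)³) = 30549/(-3 - 27) = 30549/(-30) = 30549*(-1/30) = -10183/10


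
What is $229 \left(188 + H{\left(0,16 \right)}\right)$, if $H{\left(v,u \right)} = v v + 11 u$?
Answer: $83356$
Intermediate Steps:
$H{\left(v,u \right)} = v^{2} + 11 u$
$229 \left(188 + H{\left(0,16 \right)}\right) = 229 \left(188 + \left(0^{2} + 11 \cdot 16\right)\right) = 229 \left(188 + \left(0 + 176\right)\right) = 229 \left(188 + 176\right) = 229 \cdot 364 = 83356$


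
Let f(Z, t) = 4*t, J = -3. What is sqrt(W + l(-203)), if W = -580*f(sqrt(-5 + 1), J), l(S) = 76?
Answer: 2*sqrt(1759) ≈ 83.881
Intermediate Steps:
W = 6960 (W = -2320*(-3) = -580*(-12) = 6960)
sqrt(W + l(-203)) = sqrt(6960 + 76) = sqrt(7036) = 2*sqrt(1759)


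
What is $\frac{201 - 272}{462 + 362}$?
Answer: $- \frac{71}{824} \approx -0.086165$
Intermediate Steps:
$\frac{201 - 272}{462 + 362} = \frac{201 - 272}{824} = \left(201 - 272\right) \frac{1}{824} = \left(-71\right) \frac{1}{824} = - \frac{71}{824}$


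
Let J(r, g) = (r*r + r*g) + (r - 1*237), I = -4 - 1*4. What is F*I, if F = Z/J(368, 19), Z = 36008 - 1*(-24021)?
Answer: -480232/142547 ≈ -3.3689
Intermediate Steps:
I = -8 (I = -4 - 4 = -8)
J(r, g) = -237 + r + r² + g*r (J(r, g) = (r² + g*r) + (r - 237) = (r² + g*r) + (-237 + r) = -237 + r + r² + g*r)
Z = 60029 (Z = 36008 + 24021 = 60029)
F = 60029/142547 (F = 60029/(-237 + 368 + 368² + 19*368) = 60029/(-237 + 368 + 135424 + 6992) = 60029/142547 ≈ 0.42112)
F*I = (60029/142547)*(-8) = -480232/142547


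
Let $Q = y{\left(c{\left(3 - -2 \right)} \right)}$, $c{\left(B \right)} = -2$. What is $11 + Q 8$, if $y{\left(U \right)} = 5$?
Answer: $51$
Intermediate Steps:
$Q = 5$
$11 + Q 8 = 11 + 5 \cdot 8 = 11 + 40 = 51$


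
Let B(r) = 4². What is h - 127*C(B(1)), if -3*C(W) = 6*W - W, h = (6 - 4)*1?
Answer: 10166/3 ≈ 3388.7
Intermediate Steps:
B(r) = 16
h = 2 (h = 2*1 = 2)
C(W) = -5*W/3 (C(W) = -(6*W - W)/3 = -5*W/3)
h - 127*C(B(1)) = 2 - (-635)*16/3 = 2 - 127*(-80/3) = 2 + 10160/3 = 10166/3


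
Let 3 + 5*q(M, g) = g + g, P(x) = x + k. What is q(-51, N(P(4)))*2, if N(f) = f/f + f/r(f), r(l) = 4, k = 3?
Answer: 1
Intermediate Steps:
P(x) = 3 + x (P(x) = x + 3 = 3 + x)
N(f) = 1 + f/4 (N(f) = f/f + f/4 = 1 + f*(¼) = 1 + f/4)
q(M, g) = -⅗ + 2*g/5 (q(M, g) = -⅗ + (g + g)/5 = -⅗ + (2*g)/5 = -⅗ + 2*g/5)
q(-51, N(P(4)))*2 = (-⅗ + 2*(1 + (3 + 4)/4)/5)*2 = (-⅗ + 2*(1 + (¼)*7)/5)*2 = (-⅗ + 2*(1 + 7/4)/5)*2 = (-⅗ + (⅖)*(11/4))*2 = (-⅗ + 11/10)*2 = (½)*2 = 1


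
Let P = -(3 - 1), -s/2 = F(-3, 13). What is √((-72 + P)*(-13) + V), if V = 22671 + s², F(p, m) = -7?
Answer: 13*√141 ≈ 154.37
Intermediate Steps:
s = 14 (s = -2*(-7) = 14)
P = -2 (P = -1*2 = -2)
V = 22867 (V = 22671 + 14² = 22671 + 196 = 22867)
√((-72 + P)*(-13) + V) = √((-72 - 2)*(-13) + 22867) = √(-74*(-13) + 22867) = √(962 + 22867) = √23829 = 13*√141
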